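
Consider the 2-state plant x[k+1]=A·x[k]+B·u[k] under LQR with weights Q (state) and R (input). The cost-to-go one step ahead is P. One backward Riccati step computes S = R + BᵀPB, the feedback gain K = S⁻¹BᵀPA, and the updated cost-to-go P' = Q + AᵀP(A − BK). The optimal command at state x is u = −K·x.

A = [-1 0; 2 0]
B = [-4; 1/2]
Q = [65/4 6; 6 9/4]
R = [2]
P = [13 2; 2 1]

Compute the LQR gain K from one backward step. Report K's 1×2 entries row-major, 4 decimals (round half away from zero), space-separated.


BᵀP = [-51.0000 -7.5000]
S = R + BᵀPB = [2] + [200.2500] = [202.2500]
BᵀPA = [36.0000 0.0000]
K = S⁻¹·BᵀPA = [0.1780 0.0000]
A−BK = [-0.2880 0.0000; 1.9110 0.0000]
AᵀP(A−BK) = [2.5921 0.0000; 0.0000 0.0000]
P' = Q + AᵀP(A−BK) = [18.8421 6.0000; 6.0000 2.2500]
tr(P') = 21.0921

0.1780 0.0000


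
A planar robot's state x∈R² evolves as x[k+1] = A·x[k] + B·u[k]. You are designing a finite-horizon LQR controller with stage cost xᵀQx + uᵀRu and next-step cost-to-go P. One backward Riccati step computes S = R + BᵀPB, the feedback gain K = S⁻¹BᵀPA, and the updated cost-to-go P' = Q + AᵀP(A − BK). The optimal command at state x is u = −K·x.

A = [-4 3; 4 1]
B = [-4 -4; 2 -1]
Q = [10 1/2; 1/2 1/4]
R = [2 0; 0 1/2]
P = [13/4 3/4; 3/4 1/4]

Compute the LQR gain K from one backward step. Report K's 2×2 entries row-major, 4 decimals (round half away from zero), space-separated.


BᵀP = [-11.5000 -2.5000; -13.7500 -3.2500]
S = R + BᵀPB = [2 0; 0 1/2] + [41.0000 48.5000; 48.5000 58.2500] = [43.0000 48.5000; 48.5000 58.7500]
BᵀPA = [36.0000 -37.0000; 42.0000 -44.5000]
K = S⁻¹·BᵀPA = [0.4483 -0.0891; 0.3448 -0.6839]
A−BK = [-0.8276 -0.0920; 3.4483 0.4943]
AᵀP(A−BK) = [1.3793 -0.0690; -0.0690 0.2701]
P' = Q + AᵀP(A−BK) = [11.3793 0.4310; 0.4310 0.5201]
tr(P') = 11.8994

0.4483 -0.0891 0.3448 -0.6839


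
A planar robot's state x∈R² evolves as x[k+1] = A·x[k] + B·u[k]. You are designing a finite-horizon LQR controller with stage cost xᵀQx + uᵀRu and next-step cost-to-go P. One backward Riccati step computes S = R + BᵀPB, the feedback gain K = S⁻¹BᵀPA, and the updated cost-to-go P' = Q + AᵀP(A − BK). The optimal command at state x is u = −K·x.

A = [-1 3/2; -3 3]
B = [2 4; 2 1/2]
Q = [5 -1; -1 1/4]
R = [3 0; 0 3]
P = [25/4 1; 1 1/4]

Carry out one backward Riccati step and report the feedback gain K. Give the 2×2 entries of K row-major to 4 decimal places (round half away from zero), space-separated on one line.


BᵀP = [14.5000 2.5000; 25.5000 4.1250]
S = R + BᵀPB = [3 0; 0 3] + [34.0000 59.2500; 59.2500 104.0625] = [37.0000 59.2500; 59.2500 107.0625]
BᵀPA = [-22.0000 29.2500; -37.8750 50.6250]
K = S⁻¹·BᵀPA = [-0.2469 0.2929; -0.2171 0.3107]
A−BK = [0.3623 -0.3288; -2.3977 2.2587]
AᵀP(A−BK) = [0.8445 -0.9111; -0.9111 1.0129]
P' = Q + AᵀP(A−BK) = [5.8445 -1.9111; -1.9111 1.2629]
tr(P') = 7.1075

-0.2469 0.2929 -0.2171 0.3107


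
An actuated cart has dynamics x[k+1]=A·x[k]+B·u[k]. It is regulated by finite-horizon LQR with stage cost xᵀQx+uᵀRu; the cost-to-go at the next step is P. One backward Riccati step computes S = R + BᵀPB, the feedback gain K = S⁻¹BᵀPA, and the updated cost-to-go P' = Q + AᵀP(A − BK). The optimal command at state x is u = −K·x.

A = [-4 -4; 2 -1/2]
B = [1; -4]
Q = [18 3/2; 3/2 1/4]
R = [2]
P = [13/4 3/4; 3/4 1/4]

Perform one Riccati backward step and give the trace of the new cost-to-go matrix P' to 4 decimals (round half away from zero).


BᵀP = [0.2500 -0.2500]
S = R + BᵀPB = [2] + [1.2500] = [3.2500]
BᵀPA = [-1.5000 -0.8750]
K = S⁻¹·BᵀPA = [-0.4615 -0.2692]
A−BK = [-3.5385 -3.7308; 0.1538 -1.5769]
AᵀP(A−BK) = [40.3077 46.8462; 46.8462 54.8269]
P' = Q + AᵀP(A−BK) = [58.3077 48.3462; 48.3462 55.0769]
tr(P') = 113.3846

113.3846


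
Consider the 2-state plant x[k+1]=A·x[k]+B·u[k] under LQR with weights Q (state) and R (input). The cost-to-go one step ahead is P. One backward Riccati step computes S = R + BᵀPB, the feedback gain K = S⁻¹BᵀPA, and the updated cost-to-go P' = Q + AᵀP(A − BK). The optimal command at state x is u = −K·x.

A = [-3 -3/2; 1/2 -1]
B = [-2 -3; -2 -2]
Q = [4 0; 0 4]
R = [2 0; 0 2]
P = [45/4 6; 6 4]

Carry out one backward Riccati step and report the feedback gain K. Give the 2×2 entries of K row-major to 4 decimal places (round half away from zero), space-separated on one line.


0.0817 0.2255 0.5884 0.3256

BᵀP = [-34.5000 -20.0000; -45.7500 -26.0000]
S = R + BᵀPB = [2 0; 0 2] + [109.0000 143.5000; 143.5000 189.2500] = [111.0000 143.5000; 143.5000 191.2500]
BᵀPA = [93.5000 71.7500; 124.2500 94.6250]
K = S⁻¹·BᵀPA = [0.0817 0.2255; 0.5884 0.3256]
A−BK = [-1.0715 -0.0723; 1.8401 0.1021]
AᵀP(A−BK) = [3.5059 0.5884; 0.5884 0.3256]
P' = Q + AᵀP(A−BK) = [7.5059 0.5884; 0.5884 4.3256]
tr(P') = 11.8315


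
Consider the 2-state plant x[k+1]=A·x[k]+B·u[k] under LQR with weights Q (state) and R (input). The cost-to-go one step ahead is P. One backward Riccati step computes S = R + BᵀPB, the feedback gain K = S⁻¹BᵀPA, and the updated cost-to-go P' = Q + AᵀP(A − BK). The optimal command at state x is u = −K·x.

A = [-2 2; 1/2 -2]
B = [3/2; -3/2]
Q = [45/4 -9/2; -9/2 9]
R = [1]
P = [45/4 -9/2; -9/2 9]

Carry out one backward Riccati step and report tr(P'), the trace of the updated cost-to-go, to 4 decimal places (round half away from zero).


BᵀP = [23.6250 -20.2500]
S = R + BᵀPB = [1] + [65.8125] = [66.8125]
BᵀPA = [-57.3750 87.7500]
K = S⁻¹·BᵀPA = [-0.8587 1.3134]
A−BK = [-0.7119 0.0299; -0.7881 -0.0299]
AᵀP(A−BK) = [6.9794 -1.1450; -1.1450 1.7512]
P' = Q + AᵀP(A−BK) = [18.2294 -5.6450; -5.6450 10.7512]
tr(P') = 28.9806

28.9806


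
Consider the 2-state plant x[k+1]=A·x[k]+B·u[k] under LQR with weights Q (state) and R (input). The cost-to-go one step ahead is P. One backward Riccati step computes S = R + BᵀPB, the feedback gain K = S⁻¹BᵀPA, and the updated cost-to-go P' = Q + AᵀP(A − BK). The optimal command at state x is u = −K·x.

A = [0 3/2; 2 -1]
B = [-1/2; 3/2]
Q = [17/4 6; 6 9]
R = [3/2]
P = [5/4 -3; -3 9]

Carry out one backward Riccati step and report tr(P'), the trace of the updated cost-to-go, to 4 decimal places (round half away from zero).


16.8024

BᵀP = [-5.1250 15.0000]
S = R + BᵀPB = [3/2] + [25.0625] = [26.5625]
BᵀPA = [30.0000 -22.6875]
K = S⁻¹·BᵀPA = [1.1294 -0.8541]
A−BK = [0.5647 1.0729; 0.3059 0.2812]
AᵀP(A−BK) = [2.1176 -1.3765; -1.3765 1.4347]
P' = Q + AᵀP(A−BK) = [6.3676 4.6235; 4.6235 10.4347]
tr(P') = 16.8024


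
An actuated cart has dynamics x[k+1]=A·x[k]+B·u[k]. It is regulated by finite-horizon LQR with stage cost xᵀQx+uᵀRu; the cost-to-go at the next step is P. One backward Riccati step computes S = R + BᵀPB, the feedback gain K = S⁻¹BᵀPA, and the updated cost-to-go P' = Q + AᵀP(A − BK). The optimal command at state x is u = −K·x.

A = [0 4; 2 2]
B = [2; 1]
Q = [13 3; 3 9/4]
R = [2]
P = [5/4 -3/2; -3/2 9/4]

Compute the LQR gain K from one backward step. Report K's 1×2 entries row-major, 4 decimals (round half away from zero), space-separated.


BᵀP = [1.0000 -0.7500]
S = R + BᵀPB = [2] + [1.2500] = [3.2500]
BᵀPA = [-1.5000 2.5000]
K = S⁻¹·BᵀPA = [-0.4615 0.7692]
A−BK = [0.9231 2.4615; 2.4615 1.2308]
AᵀP(A−BK) = [8.3077 -1.8462; -1.8462 3.0769]
P' = Q + AᵀP(A−BK) = [21.3077 1.1538; 1.1538 5.3269]
tr(P') = 26.6346

-0.4615 0.7692


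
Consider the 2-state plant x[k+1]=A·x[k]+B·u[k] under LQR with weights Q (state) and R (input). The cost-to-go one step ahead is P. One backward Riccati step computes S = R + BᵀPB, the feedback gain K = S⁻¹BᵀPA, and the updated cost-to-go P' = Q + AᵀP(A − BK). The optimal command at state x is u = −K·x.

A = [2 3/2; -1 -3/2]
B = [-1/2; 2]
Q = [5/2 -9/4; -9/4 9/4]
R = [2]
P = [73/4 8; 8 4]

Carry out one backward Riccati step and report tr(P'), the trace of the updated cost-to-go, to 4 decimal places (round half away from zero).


46.4929

BᵀP = [6.8750 4.0000]
S = R + BᵀPB = [2] + [4.5625] = [6.5625]
BᵀPA = [9.7500 4.3125]
K = S⁻¹·BᵀPA = [1.4857 0.6571]
A−BK = [2.7429 1.8286; -3.9714 -2.8143]
AᵀP(A−BK) = [30.5143 18.3429; 18.3429 11.2286]
P' = Q + AᵀP(A−BK) = [33.0143 16.0929; 16.0929 13.4786]
tr(P') = 46.4929


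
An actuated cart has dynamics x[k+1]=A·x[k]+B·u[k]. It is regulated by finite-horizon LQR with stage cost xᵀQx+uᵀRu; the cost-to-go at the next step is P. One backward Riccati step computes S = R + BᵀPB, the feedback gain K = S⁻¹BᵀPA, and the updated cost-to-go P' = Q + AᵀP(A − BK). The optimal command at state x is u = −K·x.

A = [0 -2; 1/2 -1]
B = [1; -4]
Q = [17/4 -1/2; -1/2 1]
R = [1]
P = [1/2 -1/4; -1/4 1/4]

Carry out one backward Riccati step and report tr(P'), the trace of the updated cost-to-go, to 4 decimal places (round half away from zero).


BᵀP = [1.5000 -1.2500]
S = R + BᵀPB = [1] + [6.5000] = [7.5000]
BᵀPA = [-0.6250 -1.7500]
K = S⁻¹·BᵀPA = [-0.0833 -0.2333]
A−BK = [0.0833 -1.7667; 0.1667 -1.9333]
AᵀP(A−BK) = [0.0104 -0.0208; -0.0208 0.8417]
P' = Q + AᵀP(A−BK) = [4.2604 -0.5208; -0.5208 1.8417]
tr(P') = 6.1021

6.1021


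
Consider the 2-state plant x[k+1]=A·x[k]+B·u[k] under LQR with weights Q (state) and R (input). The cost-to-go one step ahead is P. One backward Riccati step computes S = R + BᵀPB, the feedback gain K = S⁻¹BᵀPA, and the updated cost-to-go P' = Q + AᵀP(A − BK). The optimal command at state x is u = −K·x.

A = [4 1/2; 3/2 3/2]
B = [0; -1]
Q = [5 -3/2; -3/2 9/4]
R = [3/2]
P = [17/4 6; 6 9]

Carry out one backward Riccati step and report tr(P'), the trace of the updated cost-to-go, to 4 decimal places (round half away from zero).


BᵀP = [-6.0000 -9.0000]
S = R + BᵀPB = [3/2] + [9.0000] = [10.5000]
BᵀPA = [-37.5000 -16.5000]
K = S⁻¹·BᵀPA = [-3.5714 -1.5714]
A−BK = [4.0000 0.5000; -2.0714 -0.0714]
AᵀP(A−BK) = [26.3214 10.3214; 10.3214 4.3839]
P' = Q + AᵀP(A−BK) = [31.3214 8.8214; 8.8214 6.6339]
tr(P') = 37.9554

37.9554


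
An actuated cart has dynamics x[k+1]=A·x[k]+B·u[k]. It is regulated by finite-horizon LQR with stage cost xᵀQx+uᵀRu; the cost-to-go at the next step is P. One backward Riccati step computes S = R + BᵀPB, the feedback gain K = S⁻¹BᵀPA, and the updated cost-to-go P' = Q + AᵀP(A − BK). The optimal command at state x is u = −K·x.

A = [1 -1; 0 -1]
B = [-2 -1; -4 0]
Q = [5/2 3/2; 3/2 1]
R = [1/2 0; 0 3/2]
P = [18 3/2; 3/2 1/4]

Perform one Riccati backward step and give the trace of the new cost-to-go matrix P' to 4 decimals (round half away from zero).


BᵀP = [-42.0000 -4.0000; -18.0000 -1.5000]
S = R + BᵀPB = [1/2 0; 0 3/2] + [100.0000 42.0000; 42.0000 18.0000] = [100.5000 42.0000; 42.0000 19.5000]
BᵀPA = [-42.0000 46.0000; -18.0000 19.5000]
K = S⁻¹·BᵀPA = [-0.3218 0.3985; -0.2299 0.1418]
A−BK = [0.1264 -0.0613; -1.2874 0.5939]
AᵀP(A−BK) = [0.3448 -0.2126; -0.2126 0.1561]
P' = Q + AᵀP(A−BK) = [2.8448 1.2874; 1.2874 1.1561]
tr(P') = 4.0010

4.0010


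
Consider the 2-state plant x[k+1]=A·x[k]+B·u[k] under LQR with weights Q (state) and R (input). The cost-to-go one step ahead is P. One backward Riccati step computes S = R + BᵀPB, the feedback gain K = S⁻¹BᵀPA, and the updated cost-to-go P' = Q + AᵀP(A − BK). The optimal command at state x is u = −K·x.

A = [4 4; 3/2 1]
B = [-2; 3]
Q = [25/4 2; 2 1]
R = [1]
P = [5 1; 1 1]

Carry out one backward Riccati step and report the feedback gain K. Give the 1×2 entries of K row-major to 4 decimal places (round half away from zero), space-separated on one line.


-1.4722 -1.5000

BᵀP = [-7.0000 1.0000]
S = R + BᵀPB = [1] + [17.0000] = [18.0000]
BᵀPA = [-26.5000 -27.0000]
K = S⁻¹·BᵀPA = [-1.4722 -1.5000]
A−BK = [1.0556 1.0000; 5.9167 5.5000]
AᵀP(A−BK) = [55.2361 51.7500; 51.7500 48.5000]
P' = Q + AᵀP(A−BK) = [61.4861 53.7500; 53.7500 49.5000]
tr(P') = 110.9861


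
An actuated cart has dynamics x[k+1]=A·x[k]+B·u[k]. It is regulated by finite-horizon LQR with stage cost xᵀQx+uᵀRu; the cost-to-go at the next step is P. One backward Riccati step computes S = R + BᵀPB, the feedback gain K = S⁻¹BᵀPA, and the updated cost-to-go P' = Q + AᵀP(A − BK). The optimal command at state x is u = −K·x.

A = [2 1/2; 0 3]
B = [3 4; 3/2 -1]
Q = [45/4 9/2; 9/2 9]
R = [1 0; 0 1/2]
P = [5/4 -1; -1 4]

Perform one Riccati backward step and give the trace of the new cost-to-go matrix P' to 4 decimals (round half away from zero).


22.4986

BᵀP = [2.2500 3.0000; 6.0000 -8.0000]
S = R + BᵀPB = [1 0; 0 1/2] + [11.2500 6.0000; 6.0000 32.0000] = [12.2500 6.0000; 6.0000 32.5000]
BᵀPA = [4.5000 10.1250; 12.0000 -21.0000]
K = S⁻¹·BᵀPA = [0.2050 1.2566; 0.3314 -0.8781]
A−BK = [0.0594 0.2427; 0.0238 0.2369]
AᵀP(A−BK) = [0.1008 0.1329; 0.1329 2.1478]
P' = Q + AᵀP(A−BK) = [11.3508 4.6329; 4.6329 11.1478]
tr(P') = 22.4986


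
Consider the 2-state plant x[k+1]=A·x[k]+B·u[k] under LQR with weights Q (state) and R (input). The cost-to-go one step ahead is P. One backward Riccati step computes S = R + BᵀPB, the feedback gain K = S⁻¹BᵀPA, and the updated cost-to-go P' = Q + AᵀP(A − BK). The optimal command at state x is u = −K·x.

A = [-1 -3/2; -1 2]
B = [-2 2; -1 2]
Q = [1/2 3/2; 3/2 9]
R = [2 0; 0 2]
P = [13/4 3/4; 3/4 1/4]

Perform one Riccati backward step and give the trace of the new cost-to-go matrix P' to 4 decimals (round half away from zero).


10.4726

BᵀP = [-7.2500 -1.7500; 8.0000 2.0000]
S = R + BᵀPB = [2 0; 0 2] + [16.2500 -18.0000; -18.0000 20.0000] = [18.2500 -18.0000; -18.0000 22.0000]
BᵀPA = [9.0000 7.3750; -10.0000 -8.0000]
K = S⁻¹·BᵀPA = [0.2323 0.2355; -0.2645 -0.1710]
A−BK = [-0.0065 -0.6871; -0.2387 2.5774]
AᵀP(A−BK) = [0.2645 0.1710; 0.1710 0.7081]
P' = Q + AᵀP(A−BK) = [0.7645 1.6710; 1.6710 9.7081]
tr(P') = 10.4726


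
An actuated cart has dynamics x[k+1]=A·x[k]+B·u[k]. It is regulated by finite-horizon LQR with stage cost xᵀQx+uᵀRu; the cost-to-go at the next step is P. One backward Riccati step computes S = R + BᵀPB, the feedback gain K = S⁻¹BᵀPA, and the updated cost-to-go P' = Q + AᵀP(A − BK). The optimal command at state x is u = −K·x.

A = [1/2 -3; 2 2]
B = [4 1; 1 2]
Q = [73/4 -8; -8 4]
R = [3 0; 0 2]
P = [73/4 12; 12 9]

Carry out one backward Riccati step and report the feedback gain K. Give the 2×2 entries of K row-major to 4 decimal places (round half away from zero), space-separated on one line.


0.0816 -0.6746 0.6224 0.6475

BᵀP = [85.0000 57.0000; 42.2500 30.0000]
S = R + BᵀPB = [3 0; 0 2] + [397.0000 199.0000; 199.0000 102.2500] = [400.0000 199.0000; 199.0000 104.2500]
BᵀPA = [156.5000 -141.0000; 81.1250 -66.7500]
K = S⁻¹·BᵀPA = [0.0816 -0.6746; 0.6224 0.6475]
A−BK = [-0.4488 -0.9490; 0.6735 1.3797]
AᵀP(A−BK) = [1.2988 1.6765; 1.6765 4.3478]
P' = Q + AᵀP(A−BK) = [19.5488 -6.3235; -6.3235 8.3478]
tr(P') = 27.8966


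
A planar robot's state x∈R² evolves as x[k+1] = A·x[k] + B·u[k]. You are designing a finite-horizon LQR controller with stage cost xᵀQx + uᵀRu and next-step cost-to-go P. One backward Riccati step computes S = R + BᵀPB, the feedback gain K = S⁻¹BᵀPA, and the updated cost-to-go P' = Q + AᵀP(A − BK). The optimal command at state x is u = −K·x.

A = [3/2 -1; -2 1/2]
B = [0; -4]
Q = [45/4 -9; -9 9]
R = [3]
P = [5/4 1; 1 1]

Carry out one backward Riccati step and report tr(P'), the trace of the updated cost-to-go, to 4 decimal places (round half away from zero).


21.1414

BᵀP = [-4.0000 -4.0000]
S = R + BᵀPB = [3] + [16.0000] = [19.0000]
BᵀPA = [2.0000 2.0000]
K = S⁻¹·BᵀPA = [0.1053 0.1053]
A−BK = [1.5000 -1.0000; -1.5789 0.9211]
AᵀP(A−BK) = [0.6020 -0.3355; -0.3355 0.2895]
P' = Q + AᵀP(A−BK) = [11.8520 -9.3355; -9.3355 9.2895]
tr(P') = 21.1414


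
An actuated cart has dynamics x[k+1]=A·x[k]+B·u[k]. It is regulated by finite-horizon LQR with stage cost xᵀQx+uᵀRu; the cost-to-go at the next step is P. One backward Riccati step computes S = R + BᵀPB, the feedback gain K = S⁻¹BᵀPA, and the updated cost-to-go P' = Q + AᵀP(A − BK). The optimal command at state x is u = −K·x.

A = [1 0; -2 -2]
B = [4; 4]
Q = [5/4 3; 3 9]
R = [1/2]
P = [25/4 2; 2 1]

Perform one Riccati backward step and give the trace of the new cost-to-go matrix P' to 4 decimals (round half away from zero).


BᵀP = [33.0000 12.0000]
S = R + BᵀPB = [1/2] + [180.0000] = [180.5000]
BᵀPA = [9.0000 -24.0000]
K = S⁻¹·BᵀPA = [0.0499 -0.1330]
A−BK = [0.8006 0.5319; -2.1994 -1.4681]
AᵀP(A−BK) = [1.8012 1.1967; 1.1967 0.8089]
P' = Q + AᵀP(A−BK) = [3.0512 4.1967; 4.1967 9.8089]
tr(P') = 12.8601

12.8601


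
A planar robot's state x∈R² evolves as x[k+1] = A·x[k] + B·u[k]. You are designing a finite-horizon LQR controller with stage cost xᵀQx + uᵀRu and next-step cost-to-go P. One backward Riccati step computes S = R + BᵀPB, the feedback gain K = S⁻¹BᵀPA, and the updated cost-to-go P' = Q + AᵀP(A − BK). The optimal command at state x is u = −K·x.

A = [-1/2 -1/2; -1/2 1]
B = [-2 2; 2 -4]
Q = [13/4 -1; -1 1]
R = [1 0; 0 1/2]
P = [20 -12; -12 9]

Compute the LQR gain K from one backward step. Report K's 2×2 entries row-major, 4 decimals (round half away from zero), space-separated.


BᵀP = [-64.0000 42.0000; 88.0000 -60.0000]
S = R + BᵀPB = [1 0; 0 1/2] + [212.0000 -296.0000; -296.0000 416.0000] = [213.0000 -296.0000; -296.0000 416.5000]
BᵀPA = [11.0000 74.0000; -14.0000 -104.0000]
K = S⁻¹·BᵀPA = [0.3983 0.0337; 0.2494 -0.2258]
A−BK = [-0.2023 0.0189; -0.2988 0.0296]
AᵀP(A−BK) = [0.3611 -0.0312; -0.0312 0.0282]
P' = Q + AᵀP(A−BK) = [3.6111 -1.0312; -1.0312 1.0282]
tr(P') = 4.6393

0.3983 0.0337 0.2494 -0.2258


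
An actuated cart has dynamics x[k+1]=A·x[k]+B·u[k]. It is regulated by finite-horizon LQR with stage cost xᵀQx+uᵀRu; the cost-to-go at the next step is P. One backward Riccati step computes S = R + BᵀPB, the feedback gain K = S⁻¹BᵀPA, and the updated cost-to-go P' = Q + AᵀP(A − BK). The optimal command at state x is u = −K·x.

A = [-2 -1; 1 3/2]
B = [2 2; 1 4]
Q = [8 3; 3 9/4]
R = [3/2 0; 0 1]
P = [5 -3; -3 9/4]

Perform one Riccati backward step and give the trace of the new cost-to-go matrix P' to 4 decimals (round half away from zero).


16.5015

BᵀP = [7.0000 -3.7500; -2.0000 3.0000]
S = R + BᵀPB = [3/2 0; 0 1] + [10.2500 -1.0000; -1.0000 8.0000] = [11.7500 -1.0000; -1.0000 9.0000]
BᵀPA = [-17.7500 -12.6250; 7.0000 6.5000]
K = S⁻¹·BᵀPA = [-1.4582 -1.0227; 0.6158 0.6086]
A−BK = [-0.3150 -0.1718; -0.0048 0.0883]
AᵀP(A−BK) = [4.0561 2.9624; 2.9624 2.1954]
P' = Q + AᵀP(A−BK) = [12.0561 5.9624; 5.9624 4.4454]
tr(P') = 16.5015


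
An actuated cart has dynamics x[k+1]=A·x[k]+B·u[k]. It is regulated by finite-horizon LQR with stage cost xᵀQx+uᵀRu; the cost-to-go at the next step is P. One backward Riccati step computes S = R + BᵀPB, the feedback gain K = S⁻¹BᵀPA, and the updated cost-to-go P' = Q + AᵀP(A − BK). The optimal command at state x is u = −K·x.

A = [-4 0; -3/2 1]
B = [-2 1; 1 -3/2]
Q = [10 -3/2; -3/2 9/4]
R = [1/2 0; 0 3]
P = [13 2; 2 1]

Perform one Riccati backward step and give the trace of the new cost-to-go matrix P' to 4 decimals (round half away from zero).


BᵀP = [-24.0000 -3.0000; 10.0000 0.5000]
S = R + BᵀPB = [1/2 0; 0 3] + [45.0000 -19.5000; -19.5000 9.2500] = [45.5000 -19.5000; -19.5000 12.2500]
BᵀPA = [100.5000 -3.0000; -40.7500 0.5000]
K = S⁻¹·BᵀPA = [2.4644 -0.1524; 0.5963 -0.2018]
A−BK = [0.3324 -0.1030; -3.0699 0.8497]
AᵀP(A−BK) = [10.8821 -2.4051; -2.4051 0.6436]
P' = Q + AᵀP(A−BK) = [20.8821 -3.9051; -3.9051 2.8936]
tr(P') = 23.7758

23.7758


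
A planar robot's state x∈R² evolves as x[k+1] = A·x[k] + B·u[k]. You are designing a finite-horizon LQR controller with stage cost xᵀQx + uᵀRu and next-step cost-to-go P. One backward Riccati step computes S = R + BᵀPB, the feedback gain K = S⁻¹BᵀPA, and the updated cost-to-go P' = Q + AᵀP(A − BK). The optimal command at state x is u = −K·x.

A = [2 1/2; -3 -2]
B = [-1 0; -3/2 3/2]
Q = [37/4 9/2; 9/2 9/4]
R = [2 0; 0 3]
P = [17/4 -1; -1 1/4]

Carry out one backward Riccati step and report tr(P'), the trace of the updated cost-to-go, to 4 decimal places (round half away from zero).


28.9161

BᵀP = [-2.7500 0.6250; -1.5000 0.3750]
S = R + BᵀPB = [2 0; 0 3] + [1.8125 0.9375; 0.9375 0.5625] = [3.8125 0.9375; 0.9375 3.5625]
BᵀPA = [-7.3750 -2.6250; -4.1250 -1.5000]
K = S⁻¹·BᵀPA = [-1.7638 -0.6255; -0.6937 -0.2565]
A−BK = [0.2362 -0.1255; -4.6052 -2.5535]
AᵀP(A−BK) = [15.3801 5.5793; 5.5793 2.0360]
P' = Q + AᵀP(A−BK) = [24.6301 10.0793; 10.0793 4.2860]
tr(P') = 28.9161


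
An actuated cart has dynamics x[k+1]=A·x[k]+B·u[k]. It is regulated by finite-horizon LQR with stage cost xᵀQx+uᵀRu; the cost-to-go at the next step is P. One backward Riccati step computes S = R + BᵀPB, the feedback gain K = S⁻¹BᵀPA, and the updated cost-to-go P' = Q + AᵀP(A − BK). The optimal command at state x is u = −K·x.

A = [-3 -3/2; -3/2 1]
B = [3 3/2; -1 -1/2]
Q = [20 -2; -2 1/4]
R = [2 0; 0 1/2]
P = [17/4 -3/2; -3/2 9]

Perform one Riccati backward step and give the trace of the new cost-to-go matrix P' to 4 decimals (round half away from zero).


BᵀP = [14.2500 -13.5000; 7.1250 -6.7500]
S = R + BᵀPB = [2 0; 0 1/2] + [56.2500 28.1250; 28.1250 14.0625] = [58.2500 28.1250; 28.1250 14.5625]
BᵀPA = [-22.5000 -34.8750; -11.2500 -17.4375]
K = S⁻¹·BᵀPA = [-0.1965 -0.3046; -0.3930 -0.6092]
A−BK = [-1.8210 0.3275; -1.8930 0.3908]
AᵀP(A−BK) = [36.1572 -6.9563; -6.9563 1.8177]
P' = Q + AᵀP(A−BK) = [56.1572 -8.9563; -8.9563 2.0677]
tr(P') = 58.2249

58.2249


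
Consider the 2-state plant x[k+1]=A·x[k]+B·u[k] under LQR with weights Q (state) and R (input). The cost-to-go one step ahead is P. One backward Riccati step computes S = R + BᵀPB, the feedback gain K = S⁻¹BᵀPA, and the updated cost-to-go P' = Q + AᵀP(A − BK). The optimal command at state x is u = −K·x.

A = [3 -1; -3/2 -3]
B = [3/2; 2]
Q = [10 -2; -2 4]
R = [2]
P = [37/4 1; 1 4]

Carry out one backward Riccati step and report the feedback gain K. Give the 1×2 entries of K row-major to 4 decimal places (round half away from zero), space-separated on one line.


0.7448 -0.9902

BᵀP = [15.8750 9.5000]
S = R + BᵀPB = [2] + [42.8125] = [44.8125]
BᵀPA = [33.3750 -44.3750]
K = S⁻¹·BᵀPA = [0.7448 -0.9902]
A−BK = [1.8828 0.4854; -2.9895 -1.0195]
AᵀP(A−BK) = [58.3933 15.7992; 15.7992 7.3082]
P' = Q + AᵀP(A−BK) = [68.3933 13.7992; 13.7992 11.3082]
tr(P') = 79.7015


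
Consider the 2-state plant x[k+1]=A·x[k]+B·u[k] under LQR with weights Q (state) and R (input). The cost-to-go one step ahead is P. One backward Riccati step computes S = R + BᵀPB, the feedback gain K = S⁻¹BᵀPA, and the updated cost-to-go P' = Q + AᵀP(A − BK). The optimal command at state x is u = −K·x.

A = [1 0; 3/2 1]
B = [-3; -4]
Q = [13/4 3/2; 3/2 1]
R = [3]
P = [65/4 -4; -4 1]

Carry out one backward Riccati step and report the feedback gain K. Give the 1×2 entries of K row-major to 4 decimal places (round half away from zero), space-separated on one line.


BᵀP = [-32.7500 8.0000]
S = R + BᵀPB = [3] + [66.2500] = [69.2500]
BᵀPA = [-20.7500 8.0000]
K = S⁻¹·BᵀPA = [-0.2996 0.1155]
A−BK = [0.1011 0.3466; 0.3014 1.4621]
AᵀP(A−BK) = [0.2825 -0.1029; -0.1029 0.0758]
P' = Q + AᵀP(A−BK) = [3.5325 1.3971; 1.3971 1.0758]
tr(P') = 4.6083

-0.2996 0.1155


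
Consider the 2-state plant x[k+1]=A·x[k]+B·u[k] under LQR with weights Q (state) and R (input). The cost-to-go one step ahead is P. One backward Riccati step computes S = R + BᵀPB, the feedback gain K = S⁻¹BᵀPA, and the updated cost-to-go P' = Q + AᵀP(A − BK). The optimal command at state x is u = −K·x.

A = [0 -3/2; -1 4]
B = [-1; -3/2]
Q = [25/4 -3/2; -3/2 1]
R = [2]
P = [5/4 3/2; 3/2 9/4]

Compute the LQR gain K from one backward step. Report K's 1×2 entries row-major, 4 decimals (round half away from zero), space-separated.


BᵀP = [-3.5000 -4.8750]
S = R + BᵀPB = [2] + [10.8125] = [12.8125]
BᵀPA = [4.8750 -14.2500]
K = S⁻¹·BᵀPA = [0.3805 -1.1122]
A−BK = [0.3805 -2.6122; -0.4293 2.3317]
AᵀP(A−BK) = [0.3951 -1.3280; -1.3280 4.9637]
P' = Q + AᵀP(A−BK) = [6.6451 -2.8280; -2.8280 5.9637]
tr(P') = 12.6088

0.3805 -1.1122


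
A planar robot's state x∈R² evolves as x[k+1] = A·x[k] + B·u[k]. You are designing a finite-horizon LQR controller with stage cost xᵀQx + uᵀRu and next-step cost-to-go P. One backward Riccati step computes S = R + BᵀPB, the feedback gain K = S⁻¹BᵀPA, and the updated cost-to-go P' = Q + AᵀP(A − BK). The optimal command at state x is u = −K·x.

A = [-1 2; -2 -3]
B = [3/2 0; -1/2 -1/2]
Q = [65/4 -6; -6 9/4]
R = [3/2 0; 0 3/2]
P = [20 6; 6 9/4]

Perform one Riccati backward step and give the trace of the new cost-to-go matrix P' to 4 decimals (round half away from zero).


BᵀP = [27.0000 7.8750; -3.0000 -1.1250]
S = R + BᵀPB = [3/2 0; 0 3/2] + [36.5625 -3.9375; -3.9375 0.5625] = [38.0625 -3.9375; -3.9375 2.0625]
BᵀPA = [-42.7500 30.3750; 5.2500 -2.6250]
K = S⁻¹·BᵀPA = [-1.0714 0.8304; 0.5000 0.3125]
A−BK = [0.6071 0.7545; -2.2857 -2.4286]
AᵀP(A−BK) = [4.5714 1.3571; 1.3571 3.8482]
P' = Q + AᵀP(A−BK) = [20.8214 -4.6429; -4.6429 6.0982]
tr(P') = 26.9196

26.9196


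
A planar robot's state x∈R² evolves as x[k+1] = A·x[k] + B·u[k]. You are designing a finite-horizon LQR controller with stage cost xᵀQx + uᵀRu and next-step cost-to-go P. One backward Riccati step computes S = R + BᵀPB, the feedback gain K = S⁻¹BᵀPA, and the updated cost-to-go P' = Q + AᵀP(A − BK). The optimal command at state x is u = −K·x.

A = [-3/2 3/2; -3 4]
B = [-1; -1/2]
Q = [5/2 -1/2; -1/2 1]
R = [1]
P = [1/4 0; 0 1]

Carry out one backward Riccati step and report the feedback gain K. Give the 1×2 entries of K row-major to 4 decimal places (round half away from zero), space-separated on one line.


1.2500 -1.5833

BᵀP = [-0.2500 -0.5000]
S = R + BᵀPB = [1] + [0.5000] = [1.5000]
BᵀPA = [1.8750 -2.3750]
K = S⁻¹·BᵀPA = [1.2500 -1.5833]
A−BK = [-0.2500 -0.0833; -2.3750 3.2083]
AᵀP(A−BK) = [7.2188 -9.5938; -9.5938 12.8021]
P' = Q + AᵀP(A−BK) = [9.7188 -10.0938; -10.0938 13.8021]
tr(P') = 23.5208


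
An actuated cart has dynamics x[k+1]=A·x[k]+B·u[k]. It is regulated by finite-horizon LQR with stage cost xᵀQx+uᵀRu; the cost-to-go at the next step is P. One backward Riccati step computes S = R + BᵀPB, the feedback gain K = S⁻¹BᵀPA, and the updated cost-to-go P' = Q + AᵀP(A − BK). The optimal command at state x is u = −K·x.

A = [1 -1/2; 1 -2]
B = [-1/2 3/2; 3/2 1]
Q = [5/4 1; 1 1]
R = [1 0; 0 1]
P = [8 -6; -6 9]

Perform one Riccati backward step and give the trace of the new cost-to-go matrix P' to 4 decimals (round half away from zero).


3.9063

BᵀP = [-13.0000 16.5000; 6.0000 0.0000]
S = R + BᵀPB = [1 0; 0 1] + [31.2500 -3.0000; -3.0000 9.0000] = [32.2500 -3.0000; -3.0000 10.0000]
BᵀPA = [3.5000 -26.5000; 6.0000 -3.0000]
K = S⁻¹·BᵀPA = [0.1691 -0.8740; 0.6507 -0.5622]
A−BK = [0.1085 -0.0937; 0.0957 -0.1268]
AᵀP(A−BK) = [0.5040 -0.5678; -0.5678 1.1523]
P' = Q + AᵀP(A−BK) = [1.7540 0.4322; 0.4322 2.1523]
tr(P') = 3.9063


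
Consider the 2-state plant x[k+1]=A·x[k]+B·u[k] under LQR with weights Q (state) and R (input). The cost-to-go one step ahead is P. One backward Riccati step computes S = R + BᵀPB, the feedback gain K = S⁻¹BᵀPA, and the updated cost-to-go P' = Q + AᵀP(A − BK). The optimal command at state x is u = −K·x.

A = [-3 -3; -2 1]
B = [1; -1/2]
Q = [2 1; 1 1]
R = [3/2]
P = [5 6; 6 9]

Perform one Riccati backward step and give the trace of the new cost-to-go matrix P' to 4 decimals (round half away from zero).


BᵀP = [2.0000 1.5000]
S = R + BᵀPB = [3/2] + [1.2500] = [2.7500]
BᵀPA = [-9.0000 -4.5000]
K = S⁻¹·BᵀPA = [-3.2727 -1.6364]
A−BK = [0.2727 -1.3636; -3.6364 0.1818]
AᵀP(A−BK) = [123.5455 30.2727; 30.2727 10.6364]
P' = Q + AᵀP(A−BK) = [125.5455 31.2727; 31.2727 11.6364]
tr(P') = 137.1818

137.1818


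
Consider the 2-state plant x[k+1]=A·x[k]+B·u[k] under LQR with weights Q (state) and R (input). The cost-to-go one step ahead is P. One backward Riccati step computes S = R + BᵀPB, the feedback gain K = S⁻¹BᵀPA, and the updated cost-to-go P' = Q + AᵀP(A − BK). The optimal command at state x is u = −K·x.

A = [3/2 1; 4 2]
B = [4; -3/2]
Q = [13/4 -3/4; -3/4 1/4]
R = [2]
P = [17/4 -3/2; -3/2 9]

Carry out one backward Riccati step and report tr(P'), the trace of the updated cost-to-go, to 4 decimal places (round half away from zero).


BᵀP = [19.2500 -19.5000]
S = R + BᵀPB = [2] + [106.2500] = [108.2500]
BᵀPA = [-49.1250 -19.7500]
K = S⁻¹·BᵀPA = [-0.4538 -0.1824]
A−BK = [3.3152 1.7298; 3.3193 1.7263]
AᵀP(A−BK) = [113.2691 58.9122; 58.9122 30.6467]
P' = Q + AᵀP(A−BK) = [116.5191 58.1622; 58.1622 30.8967]
tr(P') = 147.4157

147.4157


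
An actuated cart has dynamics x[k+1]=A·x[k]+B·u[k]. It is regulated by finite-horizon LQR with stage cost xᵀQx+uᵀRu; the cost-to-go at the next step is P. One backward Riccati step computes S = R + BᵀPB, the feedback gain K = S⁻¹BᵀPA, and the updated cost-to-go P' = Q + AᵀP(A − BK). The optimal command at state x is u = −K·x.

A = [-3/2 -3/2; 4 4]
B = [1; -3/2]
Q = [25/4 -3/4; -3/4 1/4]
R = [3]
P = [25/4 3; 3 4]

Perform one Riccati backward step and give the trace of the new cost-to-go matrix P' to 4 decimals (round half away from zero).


44.3784

BᵀP = [1.7500 -3.0000]
S = R + BᵀPB = [3] + [6.2500] = [9.2500]
BᵀPA = [-14.6250 -14.6250]
K = S⁻¹·BᵀPA = [-1.5811 -1.5811]
A−BK = [0.0811 0.0811; 1.6284 1.6284]
AᵀP(A−BK) = [18.9392 18.9392; 18.9392 18.9392]
P' = Q + AᵀP(A−BK) = [25.1892 18.1892; 18.1892 19.1892]
tr(P') = 44.3784


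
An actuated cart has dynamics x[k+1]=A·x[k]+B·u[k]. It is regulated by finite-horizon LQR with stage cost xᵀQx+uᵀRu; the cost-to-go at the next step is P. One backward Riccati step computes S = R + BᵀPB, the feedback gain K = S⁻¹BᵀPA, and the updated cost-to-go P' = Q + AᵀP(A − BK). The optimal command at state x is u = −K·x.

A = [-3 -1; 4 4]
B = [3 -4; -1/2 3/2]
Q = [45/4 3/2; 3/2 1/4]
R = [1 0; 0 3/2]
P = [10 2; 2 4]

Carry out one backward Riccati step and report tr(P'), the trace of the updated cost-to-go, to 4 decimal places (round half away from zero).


BᵀP = [29.0000 4.0000; -37.0000 -2.0000]
S = R + BᵀPB = [1 0; 0 3/2] + [85.0000 -110.0000; -110.0000 145.0000] = [86.0000 -110.0000; -110.0000 146.5000]
BᵀPA = [-71.0000 -13.0000; 103.0000 29.0000]
K = S⁻¹·BᵀPA = [1.8607 2.5762; 2.1002 2.1323]
A−BK = [-0.1814 -0.1994; 1.7801 2.0897]
AᵀP(A−BK) = [21.7906 25.2836; 25.2836 29.6543]
P' = Q + AᵀP(A−BK) = [33.0406 26.7836; 26.7836 29.9043]
tr(P') = 62.9449

62.9449


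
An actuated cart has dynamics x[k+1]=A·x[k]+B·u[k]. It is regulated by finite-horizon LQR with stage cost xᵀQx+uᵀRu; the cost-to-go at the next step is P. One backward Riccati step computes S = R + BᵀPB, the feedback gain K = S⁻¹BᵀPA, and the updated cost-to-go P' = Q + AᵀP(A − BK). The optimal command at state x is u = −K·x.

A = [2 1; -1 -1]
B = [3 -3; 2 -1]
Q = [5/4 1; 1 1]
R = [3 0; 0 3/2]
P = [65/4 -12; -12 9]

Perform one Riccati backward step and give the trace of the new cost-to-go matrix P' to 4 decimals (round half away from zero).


BᵀP = [24.7500 -18.0000; -36.7500 27.0000]
S = R + BᵀPB = [3 0; 0 3/2] + [38.2500 -56.2500; -56.2500 83.2500] = [41.2500 -56.2500; -56.2500 84.7500]
BᵀPA = [67.5000 42.7500; -100.5000 -63.7500]
K = S⁻¹·BᵀPA = [0.2034 0.1119; -1.0508 -0.6780]
A−BK = [-1.7627 -1.3695; -2.4576 -1.9017]
AᵀP(A−BK) = [2.6610 1.8136; 1.8136 1.2475]
P' = Q + AᵀP(A−BK) = [3.9110 2.8136; 2.8136 2.2475]
tr(P') = 6.1585

6.1585


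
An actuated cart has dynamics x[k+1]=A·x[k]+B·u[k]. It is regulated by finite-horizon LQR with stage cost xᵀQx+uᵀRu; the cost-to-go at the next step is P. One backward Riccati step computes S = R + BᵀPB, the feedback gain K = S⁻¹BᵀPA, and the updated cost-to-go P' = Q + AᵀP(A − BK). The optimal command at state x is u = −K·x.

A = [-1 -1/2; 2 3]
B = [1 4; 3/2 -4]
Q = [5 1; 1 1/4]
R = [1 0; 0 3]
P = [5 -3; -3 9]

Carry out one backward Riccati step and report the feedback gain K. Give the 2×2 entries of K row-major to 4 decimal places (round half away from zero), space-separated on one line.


0.3780 0.9300 -0.3495 -0.3802

BᵀP = [0.5000 10.5000; 32.0000 -48.0000]
S = R + BᵀPB = [1 0; 0 3] + [16.2500 -40.0000; -40.0000 320.0000] = [17.2500 -40.0000; -40.0000 323.0000]
BᵀPA = [20.5000 31.2500; -128.0000 -160.0000]
K = S⁻¹·BᵀPA = [0.3780 0.9300; -0.3495 -0.3802]
A−BK = [0.0198 0.0907; 0.0351 0.0843]
AᵀP(A−BK) = [0.5182 0.7712; 0.7712 1.3577]
P' = Q + AᵀP(A−BK) = [5.5182 1.7712; 1.7712 1.6077]
tr(P') = 7.1259


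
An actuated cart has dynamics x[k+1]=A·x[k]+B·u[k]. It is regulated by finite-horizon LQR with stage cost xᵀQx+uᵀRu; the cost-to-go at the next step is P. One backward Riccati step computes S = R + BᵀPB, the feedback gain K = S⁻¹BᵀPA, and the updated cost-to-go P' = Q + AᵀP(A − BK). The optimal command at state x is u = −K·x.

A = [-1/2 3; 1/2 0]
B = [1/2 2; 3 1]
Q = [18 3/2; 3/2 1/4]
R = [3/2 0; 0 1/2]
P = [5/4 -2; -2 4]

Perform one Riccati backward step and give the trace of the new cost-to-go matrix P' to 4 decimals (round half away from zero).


19.6995

BᵀP = [-5.3750 11.0000; 0.5000 0.0000]
S = R + BᵀPB = [3/2 0; 0 1/2] + [30.3125 0.2500; 0.2500 1.0000] = [31.8125 0.2500; 0.2500 1.5000]
BᵀPA = [8.1875 -16.1250; -0.2500 1.5000]
K = S⁻¹·BᵀPA = [0.2590 -0.5154; -0.2098 1.0859]
A−BK = [-0.2098 1.0859; -0.0672 0.4603]
AᵀP(A−BK) = [0.1393 -0.3836; -0.3836 1.3102]
P' = Q + AᵀP(A−BK) = [18.1393 1.1164; 1.1164 1.5602]
tr(P') = 19.6995


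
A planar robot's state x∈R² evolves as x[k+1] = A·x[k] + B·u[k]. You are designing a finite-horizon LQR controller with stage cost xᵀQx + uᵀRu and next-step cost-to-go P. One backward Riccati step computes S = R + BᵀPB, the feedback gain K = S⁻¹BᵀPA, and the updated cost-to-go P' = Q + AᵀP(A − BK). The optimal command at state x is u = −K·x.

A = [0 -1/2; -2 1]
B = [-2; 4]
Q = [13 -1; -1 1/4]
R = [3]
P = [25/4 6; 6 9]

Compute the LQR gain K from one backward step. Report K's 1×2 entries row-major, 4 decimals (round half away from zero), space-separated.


BᵀP = [11.5000 24.0000]
S = R + BᵀPB = [3] + [73.0000] = [76.0000]
BᵀPA = [-48.0000 18.2500]
K = S⁻¹·BᵀPA = [-0.6316 0.2401]
A−BK = [-1.2632 -0.0197; 0.5263 0.0395]
AᵀP(A−BK) = [5.6842 -0.4737; -0.4737 0.1801]
P' = Q + AᵀP(A−BK) = [18.6842 -1.4737; -1.4737 0.4301]
tr(P') = 19.1143

-0.6316 0.2401


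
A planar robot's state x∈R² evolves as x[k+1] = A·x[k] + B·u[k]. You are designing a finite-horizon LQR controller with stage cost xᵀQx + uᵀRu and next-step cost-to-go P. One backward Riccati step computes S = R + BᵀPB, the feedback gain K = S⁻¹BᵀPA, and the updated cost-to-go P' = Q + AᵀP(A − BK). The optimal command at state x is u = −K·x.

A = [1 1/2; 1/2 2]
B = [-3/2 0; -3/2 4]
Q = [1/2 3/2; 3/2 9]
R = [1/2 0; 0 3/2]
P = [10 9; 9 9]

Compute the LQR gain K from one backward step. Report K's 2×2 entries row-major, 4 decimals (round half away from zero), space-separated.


-0.5349 -0.4033 -0.0259 0.3192

BᵀP = [-28.5000 -27.0000; 36.0000 36.0000]
S = R + BᵀPB = [1/2 0; 0 3/2] + [83.2500 -108.0000; -108.0000 144.0000] = [83.7500 -108.0000; -108.0000 145.5000]
BᵀPA = [-42.0000 -68.2500; 54.0000 90.0000]
K = S⁻¹·BᵀPA = [-0.5349 -0.4033; -0.0259 0.3192]
A−BK = [0.1977 -0.1050; -0.1988 0.1183]
AᵀP(A−BK) = [0.1831 0.0746; 0.0746 0.2468]
P' = Q + AᵀP(A−BK) = [0.6831 1.5746; 1.5746 9.2468]
tr(P') = 9.9299


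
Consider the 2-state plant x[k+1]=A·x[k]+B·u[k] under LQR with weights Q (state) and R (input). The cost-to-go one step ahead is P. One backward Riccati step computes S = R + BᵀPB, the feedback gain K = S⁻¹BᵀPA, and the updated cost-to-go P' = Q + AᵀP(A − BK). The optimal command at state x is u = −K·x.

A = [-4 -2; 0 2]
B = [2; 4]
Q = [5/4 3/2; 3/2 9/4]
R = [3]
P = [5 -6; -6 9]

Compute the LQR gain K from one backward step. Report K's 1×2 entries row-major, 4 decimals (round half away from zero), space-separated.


BᵀP = [-14.0000 24.0000]
S = R + BᵀPB = [3] + [68.0000] = [71.0000]
BᵀPA = [56.0000 76.0000]
K = S⁻¹·BᵀPA = [0.7887 1.0704]
A−BK = [-5.5775 -4.1408; -3.1549 -2.2817]
AᵀP(A−BK) = [35.8310 28.0563; 28.0563 22.6479]
P' = Q + AᵀP(A−BK) = [37.0810 29.5563; 29.5563 24.8979]
tr(P') = 61.9789

0.7887 1.0704


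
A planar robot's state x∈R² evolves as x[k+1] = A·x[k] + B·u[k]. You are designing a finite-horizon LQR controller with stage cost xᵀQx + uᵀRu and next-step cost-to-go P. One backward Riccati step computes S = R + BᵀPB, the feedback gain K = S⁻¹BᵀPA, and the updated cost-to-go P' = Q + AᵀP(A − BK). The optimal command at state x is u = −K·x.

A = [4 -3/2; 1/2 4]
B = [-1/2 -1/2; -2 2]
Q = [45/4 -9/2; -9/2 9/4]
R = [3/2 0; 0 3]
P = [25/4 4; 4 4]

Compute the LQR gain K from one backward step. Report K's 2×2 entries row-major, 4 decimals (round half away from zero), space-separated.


BᵀP = [-11.1250 -10.0000; 4.8750 6.0000]
S = R + BᵀPB = [3/2 0; 0 3] + [25.5625 -14.4375; -14.4375 9.5625] = [27.0625 -14.4375; -14.4375 12.5625]
BᵀPA = [-49.5000 -23.3125; 22.5000 16.6875]
K = S⁻¹·BᵀPA = [-2.2580 -0.3949; -0.8040 0.8746]
A−BK = [2.4690 -1.2602; -2.4081 1.4612]
AᵀP(A−BK) = [23.3179 -7.7234; -7.7234 6.2630]
P' = Q + AᵀP(A−BK) = [34.5679 -12.2234; -12.2234 8.5130]
tr(P') = 43.0809

-2.2580 -0.3949 -0.8040 0.8746


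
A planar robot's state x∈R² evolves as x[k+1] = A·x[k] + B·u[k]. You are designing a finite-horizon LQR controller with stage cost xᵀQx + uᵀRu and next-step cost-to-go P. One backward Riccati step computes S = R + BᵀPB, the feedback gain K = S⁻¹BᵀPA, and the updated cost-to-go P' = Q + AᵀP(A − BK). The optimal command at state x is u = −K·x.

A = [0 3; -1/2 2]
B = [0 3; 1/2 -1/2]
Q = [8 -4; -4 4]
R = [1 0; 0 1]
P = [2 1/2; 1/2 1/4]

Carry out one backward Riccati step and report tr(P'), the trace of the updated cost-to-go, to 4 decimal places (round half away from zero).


14.2131

BᵀP = [0.2500 0.1250; 5.7500 1.3750]
S = R + BᵀPB = [1 0; 0 1] + [0.0625 0.6875; 0.6875 16.5625] = [1.0625 0.6875; 0.6875 17.5625]
BᵀPA = [-0.0625 1.0000; -0.6875 20.0000]
K = S⁻¹·BᵀPA = [-0.0344 0.2096; -0.0378 1.1306]
A−BK = [0.1134 -0.3918; -0.5017 2.4605]
AᵀP(A−BK) = [0.0344 -0.2096; -0.2096 2.1787]
P' = Q + AᵀP(A−BK) = [8.0344 -4.2096; -4.2096 6.1787]
tr(P') = 14.2131


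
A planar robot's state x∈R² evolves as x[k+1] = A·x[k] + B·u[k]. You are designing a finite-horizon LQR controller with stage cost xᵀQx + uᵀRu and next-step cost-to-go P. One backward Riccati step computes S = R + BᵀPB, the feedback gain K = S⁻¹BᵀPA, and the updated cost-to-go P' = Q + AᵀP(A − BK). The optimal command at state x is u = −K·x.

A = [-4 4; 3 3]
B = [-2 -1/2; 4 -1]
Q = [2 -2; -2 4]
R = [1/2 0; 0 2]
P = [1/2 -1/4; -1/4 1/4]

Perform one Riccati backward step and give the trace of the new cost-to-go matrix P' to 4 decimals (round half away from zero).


BᵀP = [-2.0000 1.5000; 0.0000 -0.1250]
S = R + BᵀPB = [1/2 0; 0 2] + [10.0000 -0.5000; -0.5000 0.1250] = [10.5000 -0.5000; -0.5000 2.1250]
BᵀPA = [12.5000 -3.5000; -0.3750 -0.3750]
K = S⁻¹·BᵀPA = [1.1955 -0.3456; 0.1048 -0.2578]
A−BK = [-1.5567 3.1799; -1.6771 4.1246]
AᵀP(A−BK) = [1.3460 -1.5266; -1.5266 2.9437]
P' = Q + AᵀP(A−BK) = [3.3460 -3.5266; -3.5266 6.9437]
tr(P') = 10.2897

10.2897


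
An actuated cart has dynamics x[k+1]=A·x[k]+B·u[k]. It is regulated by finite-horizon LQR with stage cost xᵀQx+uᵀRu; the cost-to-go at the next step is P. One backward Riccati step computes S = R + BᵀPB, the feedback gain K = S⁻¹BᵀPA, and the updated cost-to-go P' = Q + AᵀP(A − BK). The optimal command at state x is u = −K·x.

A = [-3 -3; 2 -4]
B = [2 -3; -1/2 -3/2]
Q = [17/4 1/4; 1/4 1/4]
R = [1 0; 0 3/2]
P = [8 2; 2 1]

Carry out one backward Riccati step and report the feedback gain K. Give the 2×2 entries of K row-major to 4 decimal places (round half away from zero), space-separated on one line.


-1.1330 0.2142 0.0967 1.2988

BᵀP = [15.0000 3.5000; -27.0000 -7.5000]
S = R + BᵀPB = [1 0; 0 3/2] + [28.2500 -50.2500; -50.2500 92.2500] = [29.2500 -50.2500; -50.2500 93.7500]
BᵀPA = [-38.0000 -59.0000; 66.0000 111.0000]
K = S⁻¹·BᵀPA = [-1.1330 0.2142; 0.0967 1.2988]
A−BK = [-0.4439 0.4680; 1.5786 -1.9447]
AᵀP(A−BK) = [2.5630 -1.5820; -1.5820 4.4698]
P' = Q + AᵀP(A−BK) = [6.8130 -1.3320; -1.3320 4.7198]
tr(P') = 11.5328
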